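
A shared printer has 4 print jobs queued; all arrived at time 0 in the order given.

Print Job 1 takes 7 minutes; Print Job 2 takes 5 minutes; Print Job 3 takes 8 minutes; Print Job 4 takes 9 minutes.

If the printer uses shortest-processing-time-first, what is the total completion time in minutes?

66

SPT (increasing processing time): Print Job 2 Print Job 1 Print Job 3 Print Job 4.
Print Job 2: 0→5
Print Job 1: 5→12
Print Job 3: 12→20
Print Job 4: 20→29
Sum = 5+12+20+29 = 66.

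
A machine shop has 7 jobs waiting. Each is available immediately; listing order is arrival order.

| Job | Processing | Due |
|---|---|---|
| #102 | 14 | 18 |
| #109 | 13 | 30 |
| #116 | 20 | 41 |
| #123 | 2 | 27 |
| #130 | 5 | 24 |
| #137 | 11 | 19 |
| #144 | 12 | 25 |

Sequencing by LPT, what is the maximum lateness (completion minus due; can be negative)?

51

LPT (decreasing processing time): #116 #102 #109 #144 #137 #130 #123.
#116: 0→20, due 41, lateness -21
#102: 20→34, due 18, lateness 16
#109: 34→47, due 30, lateness 17
#144: 47→59, due 25, lateness 34
#137: 59→70, due 19, lateness 51
#130: 70→75, due 24, lateness 51
#123: 75→77, due 27, lateness 50
Maximum = 51.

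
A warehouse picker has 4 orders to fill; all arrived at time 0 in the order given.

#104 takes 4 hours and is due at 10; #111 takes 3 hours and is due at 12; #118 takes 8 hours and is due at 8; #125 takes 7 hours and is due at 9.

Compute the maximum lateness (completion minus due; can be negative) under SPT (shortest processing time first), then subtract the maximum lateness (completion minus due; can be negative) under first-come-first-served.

1

SPT (increasing processing time): #111 #104 #125 #118.
#111: 0→3, due 12, lateness -9
#104: 3→7, due 10, lateness -3
#125: 7→14, due 9, lateness 5
#118: 14→22, due 8, lateness 14
Maximum = 14.
FIFO (arrival order): #104 #111 #118 #125.
#104: 0→4, due 10, lateness -6
#111: 4→7, due 12, lateness -5
#118: 7→15, due 8, lateness 7
#125: 15→22, due 9, lateness 13
Maximum = 13.
Difference = 14 − 13 = 1.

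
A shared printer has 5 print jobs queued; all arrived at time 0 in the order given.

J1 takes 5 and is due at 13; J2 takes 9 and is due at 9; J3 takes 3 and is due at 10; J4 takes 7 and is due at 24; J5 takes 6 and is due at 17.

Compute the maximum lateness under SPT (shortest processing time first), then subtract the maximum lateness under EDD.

15

SPT (increasing processing time): J3 J1 J5 J4 J2.
J3: 0→3, due 10, lateness -7
J1: 3→8, due 13, lateness -5
J5: 8→14, due 17, lateness -3
J4: 14→21, due 24, lateness -3
J2: 21→30, due 9, lateness 21
Maximum = 21.
EDD (increasing due date): J2 J3 J1 J5 J4.
J2: 0→9, due 9, lateness 0
J3: 9→12, due 10, lateness 2
J1: 12→17, due 13, lateness 4
J5: 17→23, due 17, lateness 6
J4: 23→30, due 24, lateness 6
Maximum = 6.
Difference = 21 − 6 = 15.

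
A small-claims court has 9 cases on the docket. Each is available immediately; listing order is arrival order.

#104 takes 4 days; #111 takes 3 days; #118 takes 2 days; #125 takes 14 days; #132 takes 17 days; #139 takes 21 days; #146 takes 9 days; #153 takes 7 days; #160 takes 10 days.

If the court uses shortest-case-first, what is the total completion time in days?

294

SPT (increasing processing time): #118 #111 #104 #153 #146 #160 #125 #132 #139.
#118: 0→2
#111: 2→5
#104: 5→9
#153: 9→16
#146: 16→25
#160: 25→35
#125: 35→49
#132: 49→66
#139: 66→87
Sum = 2+5+9+16+25+35+49+66+87 = 294.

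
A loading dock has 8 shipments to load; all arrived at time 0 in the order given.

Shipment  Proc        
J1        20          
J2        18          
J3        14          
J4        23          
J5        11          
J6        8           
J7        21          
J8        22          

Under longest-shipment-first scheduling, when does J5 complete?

129

LPT (decreasing processing time): J4 J8 J7 J1 J2 J3 J5 J6.
J4: 0→23
J8: 23→45
J7: 45→66
J1: 66→86
J2: 86→104
J3: 104→118
J5: 118→129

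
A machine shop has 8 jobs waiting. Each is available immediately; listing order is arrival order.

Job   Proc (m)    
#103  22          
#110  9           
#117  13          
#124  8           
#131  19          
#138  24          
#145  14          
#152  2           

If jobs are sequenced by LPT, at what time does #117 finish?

LPT (decreasing processing time): #138 #103 #131 #145 #117 #110 #124 #152.
#138: 0→24
#103: 24→46
#131: 46→65
#145: 65→79
#117: 79→92

92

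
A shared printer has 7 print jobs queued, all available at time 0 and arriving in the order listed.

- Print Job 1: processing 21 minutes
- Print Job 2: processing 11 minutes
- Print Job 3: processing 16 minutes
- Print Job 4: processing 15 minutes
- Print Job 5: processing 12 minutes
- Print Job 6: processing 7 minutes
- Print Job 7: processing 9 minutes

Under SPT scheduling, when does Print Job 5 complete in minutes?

SPT (increasing processing time): Print Job 6 Print Job 7 Print Job 2 Print Job 5 Print Job 4 Print Job 3 Print Job 1.
Print Job 6: 0→7
Print Job 7: 7→16
Print Job 2: 16→27
Print Job 5: 27→39

39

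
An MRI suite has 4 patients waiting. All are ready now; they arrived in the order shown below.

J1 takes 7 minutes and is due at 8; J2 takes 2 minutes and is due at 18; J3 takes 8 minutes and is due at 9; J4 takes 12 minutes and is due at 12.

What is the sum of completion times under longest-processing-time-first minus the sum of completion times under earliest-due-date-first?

LPT (decreasing processing time): J4 J3 J1 J2.
J4: 0→12
J3: 12→20
J1: 20→27
J2: 27→29
Sum = 12+20+27+29 = 88.
EDD (increasing due date): J1 J3 J4 J2.
J1: 0→7
J3: 7→15
J4: 15→27
J2: 27→29
Sum = 7+15+27+29 = 78.
Difference = 88 − 78 = 10.

10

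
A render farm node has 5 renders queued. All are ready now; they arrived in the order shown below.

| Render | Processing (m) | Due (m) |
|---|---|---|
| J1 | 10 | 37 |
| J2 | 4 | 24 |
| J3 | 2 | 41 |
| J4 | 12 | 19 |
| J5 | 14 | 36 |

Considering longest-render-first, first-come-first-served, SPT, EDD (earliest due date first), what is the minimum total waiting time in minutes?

LPT (decreasing processing time): J5 J4 J1 J2 J3.
J5: waits 0, runs 0→14
J4: waits 14, runs 14→26
J1: waits 26, runs 26→36
J2: waits 36, runs 36→40
J3: waits 40, runs 40→42
Sum = 0+14+26+36+40 = 116.
FIFO (arrival order): J1 J2 J3 J4 J5.
J1: waits 0, runs 0→10
J2: waits 10, runs 10→14
J3: waits 14, runs 14→16
J4: waits 16, runs 16→28
J5: waits 28, runs 28→42
Sum = 0+10+14+16+28 = 68.
SPT (increasing processing time): J3 J2 J1 J4 J5.
J3: waits 0, runs 0→2
J2: waits 2, runs 2→6
J1: waits 6, runs 6→16
J4: waits 16, runs 16→28
J5: waits 28, runs 28→42
Sum = 0+2+6+16+28 = 52.
EDD (increasing due date): J4 J2 J5 J1 J3.
J4: waits 0, runs 0→12
J2: waits 12, runs 12→16
J5: waits 16, runs 16→30
J1: waits 30, runs 30→40
J3: waits 40, runs 40→42
Sum = 0+12+16+30+40 = 98.
LPT 116, FIFO 68, SPT 52, EDD 98 → minimum 52.

52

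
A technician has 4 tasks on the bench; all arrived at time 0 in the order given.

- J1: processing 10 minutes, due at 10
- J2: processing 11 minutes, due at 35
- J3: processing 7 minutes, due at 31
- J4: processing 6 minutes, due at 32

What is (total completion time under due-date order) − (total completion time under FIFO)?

-9

EDD (increasing due date): J1 J3 J4 J2.
J1: 0→10
J3: 10→17
J4: 17→23
J2: 23→34
Sum = 10+17+23+34 = 84.
FIFO (arrival order): J1 J2 J3 J4.
J1: 0→10
J2: 10→21
J3: 21→28
J4: 28→34
Sum = 10+21+28+34 = 93.
Difference = 84 − 93 = -9.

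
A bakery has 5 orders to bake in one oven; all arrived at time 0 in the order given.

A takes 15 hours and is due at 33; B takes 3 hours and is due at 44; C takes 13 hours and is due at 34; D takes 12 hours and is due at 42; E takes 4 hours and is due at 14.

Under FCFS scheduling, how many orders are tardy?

2

FIFO (arrival order): A B C D E.
A: 0→15, due 33, tardiness 0
B: 15→18, due 44, tardiness 0
C: 18→31, due 34, tardiness 0
D: 31→43, due 42, tardiness 1
E: 43→47, due 14, tardiness 33
Late orders: 2.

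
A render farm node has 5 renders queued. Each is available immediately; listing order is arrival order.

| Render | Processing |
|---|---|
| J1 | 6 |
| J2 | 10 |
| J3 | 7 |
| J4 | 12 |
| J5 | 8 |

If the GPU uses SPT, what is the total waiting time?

71

SPT (increasing processing time): J1 J3 J5 J2 J4.
J1: waits 0, runs 0→6
J3: waits 6, runs 6→13
J5: waits 13, runs 13→21
J2: waits 21, runs 21→31
J4: waits 31, runs 31→43
Sum = 0+6+13+21+31 = 71.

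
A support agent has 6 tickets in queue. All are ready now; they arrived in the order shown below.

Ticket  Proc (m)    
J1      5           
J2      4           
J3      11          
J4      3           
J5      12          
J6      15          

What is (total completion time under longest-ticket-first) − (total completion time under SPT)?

90

LPT (decreasing processing time): J6 J5 J3 J1 J2 J4.
J6: 0→15
J5: 15→27
J3: 27→38
J1: 38→43
J2: 43→47
J4: 47→50
Sum = 15+27+38+43+47+50 = 220.
SPT (increasing processing time): J4 J2 J1 J3 J5 J6.
J4: 0→3
J2: 3→7
J1: 7→12
J3: 12→23
J5: 23→35
J6: 35→50
Sum = 3+7+12+23+35+50 = 130.
Difference = 220 − 130 = 90.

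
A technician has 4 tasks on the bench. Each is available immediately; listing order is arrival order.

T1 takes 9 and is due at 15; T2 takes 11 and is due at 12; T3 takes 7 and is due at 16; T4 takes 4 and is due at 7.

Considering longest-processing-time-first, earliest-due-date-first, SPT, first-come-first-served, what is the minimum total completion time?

66

LPT (decreasing processing time): T2 T1 T3 T4.
T2: 0→11
T1: 11→20
T3: 20→27
T4: 27→31
Sum = 11+20+27+31 = 89.
EDD (increasing due date): T4 T2 T1 T3.
T4: 0→4
T2: 4→15
T1: 15→24
T3: 24→31
Sum = 4+15+24+31 = 74.
SPT (increasing processing time): T4 T3 T1 T2.
T4: 0→4
T3: 4→11
T1: 11→20
T2: 20→31
Sum = 4+11+20+31 = 66.
FIFO (arrival order): T1 T2 T3 T4.
T1: 0→9
T2: 9→20
T3: 20→27
T4: 27→31
Sum = 9+20+27+31 = 87.
LPT 89, EDD 74, SPT 66, FIFO 87 → minimum 66.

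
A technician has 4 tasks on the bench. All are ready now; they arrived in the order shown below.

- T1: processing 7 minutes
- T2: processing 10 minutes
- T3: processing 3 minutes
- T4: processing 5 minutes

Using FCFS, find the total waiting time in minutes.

44

FIFO (arrival order): T1 T2 T3 T4.
T1: waits 0, runs 0→7
T2: waits 7, runs 7→17
T3: waits 17, runs 17→20
T4: waits 20, runs 20→25
Sum = 0+7+17+20 = 44.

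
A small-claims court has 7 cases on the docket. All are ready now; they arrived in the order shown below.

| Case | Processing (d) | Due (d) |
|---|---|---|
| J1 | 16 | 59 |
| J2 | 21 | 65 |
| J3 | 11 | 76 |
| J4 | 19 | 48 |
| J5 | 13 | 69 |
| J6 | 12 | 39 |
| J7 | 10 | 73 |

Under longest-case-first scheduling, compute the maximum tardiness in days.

42

LPT (decreasing processing time): J2 J4 J1 J5 J6 J3 J7.
J2: 0→21, due 65, tardiness 0
J4: 21→40, due 48, tardiness 0
J1: 40→56, due 59, tardiness 0
J5: 56→69, due 69, tardiness 0
J6: 69→81, due 39, tardiness 42
J3: 81→92, due 76, tardiness 16
J7: 92→102, due 73, tardiness 29
Maximum = 42.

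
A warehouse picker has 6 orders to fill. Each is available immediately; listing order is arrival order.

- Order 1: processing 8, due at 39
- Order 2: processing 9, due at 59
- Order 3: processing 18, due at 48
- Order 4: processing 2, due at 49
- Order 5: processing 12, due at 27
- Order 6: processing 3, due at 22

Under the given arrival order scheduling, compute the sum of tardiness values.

52

FIFO (arrival order): Order 1 Order 2 Order 3 Order 4 Order 5 Order 6.
Order 1: 0→8, due 39, tardiness 0
Order 2: 8→17, due 59, tardiness 0
Order 3: 17→35, due 48, tardiness 0
Order 4: 35→37, due 49, tardiness 0
Order 5: 37→49, due 27, tardiness 22
Order 6: 49→52, due 22, tardiness 30
Sum = 0+0+0+0+22+30 = 52.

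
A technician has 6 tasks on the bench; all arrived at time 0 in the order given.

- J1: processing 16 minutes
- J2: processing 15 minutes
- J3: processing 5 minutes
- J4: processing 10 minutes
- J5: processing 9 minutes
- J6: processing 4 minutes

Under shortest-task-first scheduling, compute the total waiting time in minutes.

SPT (increasing processing time): J6 J3 J5 J4 J2 J1.
J6: waits 0, runs 0→4
J3: waits 4, runs 4→9
J5: waits 9, runs 9→18
J4: waits 18, runs 18→28
J2: waits 28, runs 28→43
J1: waits 43, runs 43→59
Sum = 0+4+9+18+28+43 = 102.

102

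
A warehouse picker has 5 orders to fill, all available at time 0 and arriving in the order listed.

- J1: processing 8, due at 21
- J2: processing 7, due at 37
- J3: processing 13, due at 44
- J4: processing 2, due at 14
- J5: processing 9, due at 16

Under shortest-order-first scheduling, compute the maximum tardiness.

10

SPT (increasing processing time): J4 J2 J1 J5 J3.
J4: 0→2, due 14, tardiness 0
J2: 2→9, due 37, tardiness 0
J1: 9→17, due 21, tardiness 0
J5: 17→26, due 16, tardiness 10
J3: 26→39, due 44, tardiness 0
Maximum = 10.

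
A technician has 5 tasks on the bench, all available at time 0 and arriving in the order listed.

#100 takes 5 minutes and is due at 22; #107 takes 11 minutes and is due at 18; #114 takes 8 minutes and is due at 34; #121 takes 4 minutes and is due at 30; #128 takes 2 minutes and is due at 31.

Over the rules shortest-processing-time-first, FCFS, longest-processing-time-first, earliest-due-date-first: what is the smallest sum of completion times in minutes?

68

SPT (increasing processing time): #128 #121 #100 #114 #107.
#128: 0→2
#121: 2→6
#100: 6→11
#114: 11→19
#107: 19→30
Sum = 2+6+11+19+30 = 68.
FIFO (arrival order): #100 #107 #114 #121 #128.
#100: 0→5
#107: 5→16
#114: 16→24
#121: 24→28
#128: 28→30
Sum = 5+16+24+28+30 = 103.
LPT (decreasing processing time): #107 #114 #100 #121 #128.
#107: 0→11
#114: 11→19
#100: 19→24
#121: 24→28
#128: 28→30
Sum = 11+19+24+28+30 = 112.
EDD (increasing due date): #107 #100 #121 #128 #114.
#107: 0→11
#100: 11→16
#121: 16→20
#128: 20→22
#114: 22→30
Sum = 11+16+20+22+30 = 99.
SPT 68, FIFO 103, LPT 112, EDD 99 → minimum 68.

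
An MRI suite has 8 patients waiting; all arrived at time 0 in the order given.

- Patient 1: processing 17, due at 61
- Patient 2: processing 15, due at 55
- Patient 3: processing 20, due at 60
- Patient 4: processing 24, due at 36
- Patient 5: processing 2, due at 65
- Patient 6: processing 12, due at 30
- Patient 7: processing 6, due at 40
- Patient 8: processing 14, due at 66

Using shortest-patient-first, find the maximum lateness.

SPT (increasing processing time): Patient 5 Patient 7 Patient 6 Patient 8 Patient 2 Patient 1 Patient 3 Patient 4.
Patient 5: 0→2, due 65, lateness -63
Patient 7: 2→8, due 40, lateness -32
Patient 6: 8→20, due 30, lateness -10
Patient 8: 20→34, due 66, lateness -32
Patient 2: 34→49, due 55, lateness -6
Patient 1: 49→66, due 61, lateness 5
Patient 3: 66→86, due 60, lateness 26
Patient 4: 86→110, due 36, lateness 74
Maximum = 74.

74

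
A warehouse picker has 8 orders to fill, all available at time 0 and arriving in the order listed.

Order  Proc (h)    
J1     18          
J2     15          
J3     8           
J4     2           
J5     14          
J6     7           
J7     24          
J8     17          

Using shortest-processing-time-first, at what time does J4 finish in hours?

SPT (increasing processing time): J4 J6 J3 J5 J2 J8 J1 J7.
J4: 0→2

2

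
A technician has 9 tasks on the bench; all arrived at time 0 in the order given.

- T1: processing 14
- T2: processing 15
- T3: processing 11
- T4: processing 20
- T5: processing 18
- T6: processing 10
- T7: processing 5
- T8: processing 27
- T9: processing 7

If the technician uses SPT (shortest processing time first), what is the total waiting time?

361

SPT (increasing processing time): T7 T9 T6 T3 T1 T2 T5 T4 T8.
T7: waits 0, runs 0→5
T9: waits 5, runs 5→12
T6: waits 12, runs 12→22
T3: waits 22, runs 22→33
T1: waits 33, runs 33→47
T2: waits 47, runs 47→62
T5: waits 62, runs 62→80
T4: waits 80, runs 80→100
T8: waits 100, runs 100→127
Sum = 0+5+12+22+33+47+62+80+100 = 361.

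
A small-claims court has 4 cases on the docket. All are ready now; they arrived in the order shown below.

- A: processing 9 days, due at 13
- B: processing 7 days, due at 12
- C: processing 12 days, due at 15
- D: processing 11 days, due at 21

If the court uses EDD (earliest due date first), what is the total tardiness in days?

34

EDD (increasing due date): B A C D.
B: 0→7, due 12, tardiness 0
A: 7→16, due 13, tardiness 3
C: 16→28, due 15, tardiness 13
D: 28→39, due 21, tardiness 18
Sum = 0+3+13+18 = 34.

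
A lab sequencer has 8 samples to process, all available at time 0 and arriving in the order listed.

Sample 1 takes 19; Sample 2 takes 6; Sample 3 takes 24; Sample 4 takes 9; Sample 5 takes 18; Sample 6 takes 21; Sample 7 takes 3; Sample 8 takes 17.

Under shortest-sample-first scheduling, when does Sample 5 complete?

SPT (increasing processing time): Sample 7 Sample 2 Sample 4 Sample 8 Sample 5 Sample 1 Sample 6 Sample 3.
Sample 7: 0→3
Sample 2: 3→9
Sample 4: 9→18
Sample 8: 18→35
Sample 5: 35→53

53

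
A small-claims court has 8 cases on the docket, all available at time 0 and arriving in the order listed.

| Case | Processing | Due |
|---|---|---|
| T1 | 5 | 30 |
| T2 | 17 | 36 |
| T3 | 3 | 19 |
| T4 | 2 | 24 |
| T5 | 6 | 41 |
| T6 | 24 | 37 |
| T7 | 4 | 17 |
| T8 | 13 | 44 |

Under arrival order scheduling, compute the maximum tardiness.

44

FIFO (arrival order): T1 T2 T3 T4 T5 T6 T7 T8.
T1: 0→5, due 30, tardiness 0
T2: 5→22, due 36, tardiness 0
T3: 22→25, due 19, tardiness 6
T4: 25→27, due 24, tardiness 3
T5: 27→33, due 41, tardiness 0
T6: 33→57, due 37, tardiness 20
T7: 57→61, due 17, tardiness 44
T8: 61→74, due 44, tardiness 30
Maximum = 44.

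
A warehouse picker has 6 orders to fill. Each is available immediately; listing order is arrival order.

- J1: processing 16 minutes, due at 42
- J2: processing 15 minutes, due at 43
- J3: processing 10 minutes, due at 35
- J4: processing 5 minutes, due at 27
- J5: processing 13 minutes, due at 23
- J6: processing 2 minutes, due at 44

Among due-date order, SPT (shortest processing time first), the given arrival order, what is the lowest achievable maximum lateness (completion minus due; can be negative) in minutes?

EDD (increasing due date): J5 J4 J3 J1 J2 J6.
J5: 0→13, due 23, lateness -10
J4: 13→18, due 27, lateness -9
J3: 18→28, due 35, lateness -7
J1: 28→44, due 42, lateness 2
J2: 44→59, due 43, lateness 16
J6: 59→61, due 44, lateness 17
Maximum = 17.
SPT (increasing processing time): J6 J4 J3 J5 J2 J1.
J6: 0→2, due 44, lateness -42
J4: 2→7, due 27, lateness -20
J3: 7→17, due 35, lateness -18
J5: 17→30, due 23, lateness 7
J2: 30→45, due 43, lateness 2
J1: 45→61, due 42, lateness 19
Maximum = 19.
FIFO (arrival order): J1 J2 J3 J4 J5 J6.
J1: 0→16, due 42, lateness -26
J2: 16→31, due 43, lateness -12
J3: 31→41, due 35, lateness 6
J4: 41→46, due 27, lateness 19
J5: 46→59, due 23, lateness 36
J6: 59→61, due 44, lateness 17
Maximum = 36.
EDD 17, SPT 19, FIFO 36 → minimum 17.

17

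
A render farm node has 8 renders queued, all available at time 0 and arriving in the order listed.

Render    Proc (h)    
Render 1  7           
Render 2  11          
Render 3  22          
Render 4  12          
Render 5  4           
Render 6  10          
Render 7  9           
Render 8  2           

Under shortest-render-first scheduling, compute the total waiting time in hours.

SPT (increasing processing time): Render 8 Render 5 Render 1 Render 7 Render 6 Render 2 Render 4 Render 3.
Render 8: waits 0, runs 0→2
Render 5: waits 2, runs 2→6
Render 1: waits 6, runs 6→13
Render 7: waits 13, runs 13→22
Render 6: waits 22, runs 22→32
Render 2: waits 32, runs 32→43
Render 4: waits 43, runs 43→55
Render 3: waits 55, runs 55→77
Sum = 0+2+6+13+22+32+43+55 = 173.

173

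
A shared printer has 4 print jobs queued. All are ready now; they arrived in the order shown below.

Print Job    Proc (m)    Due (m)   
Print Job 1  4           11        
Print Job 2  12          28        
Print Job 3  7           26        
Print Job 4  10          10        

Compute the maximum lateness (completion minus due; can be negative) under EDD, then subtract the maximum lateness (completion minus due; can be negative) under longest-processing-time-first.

EDD (increasing due date): Print Job 4 Print Job 1 Print Job 3 Print Job 2.
Print Job 4: 0→10, due 10, lateness 0
Print Job 1: 10→14, due 11, lateness 3
Print Job 3: 14→21, due 26, lateness -5
Print Job 2: 21→33, due 28, lateness 5
Maximum = 5.
LPT (decreasing processing time): Print Job 2 Print Job 4 Print Job 3 Print Job 1.
Print Job 2: 0→12, due 28, lateness -16
Print Job 4: 12→22, due 10, lateness 12
Print Job 3: 22→29, due 26, lateness 3
Print Job 1: 29→33, due 11, lateness 22
Maximum = 22.
Difference = 5 − 22 = -17.

-17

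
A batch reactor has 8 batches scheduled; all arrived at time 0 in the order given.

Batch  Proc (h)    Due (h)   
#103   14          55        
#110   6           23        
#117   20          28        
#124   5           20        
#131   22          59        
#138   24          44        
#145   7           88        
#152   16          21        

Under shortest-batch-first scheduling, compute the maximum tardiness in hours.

70

SPT (increasing processing time): #124 #110 #145 #103 #152 #117 #131 #138.
#124: 0→5, due 20, tardiness 0
#110: 5→11, due 23, tardiness 0
#145: 11→18, due 88, tardiness 0
#103: 18→32, due 55, tardiness 0
#152: 32→48, due 21, tardiness 27
#117: 48→68, due 28, tardiness 40
#131: 68→90, due 59, tardiness 31
#138: 90→114, due 44, tardiness 70
Maximum = 70.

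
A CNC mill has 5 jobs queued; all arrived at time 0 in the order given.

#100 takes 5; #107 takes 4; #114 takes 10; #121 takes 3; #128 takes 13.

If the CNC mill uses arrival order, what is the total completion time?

FIFO (arrival order): #100 #107 #114 #121 #128.
#100: 0→5
#107: 5→9
#114: 9→19
#121: 19→22
#128: 22→35
Sum = 5+9+19+22+35 = 90.

90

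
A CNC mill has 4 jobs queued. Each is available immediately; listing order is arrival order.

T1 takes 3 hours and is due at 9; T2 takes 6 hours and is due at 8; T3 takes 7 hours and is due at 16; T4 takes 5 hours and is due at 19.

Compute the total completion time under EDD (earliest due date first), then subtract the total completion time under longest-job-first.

EDD (increasing due date): T2 T1 T3 T4.
T2: 0→6
T1: 6→9
T3: 9→16
T4: 16→21
Sum = 6+9+16+21 = 52.
LPT (decreasing processing time): T3 T2 T4 T1.
T3: 0→7
T2: 7→13
T4: 13→18
T1: 18→21
Sum = 7+13+18+21 = 59.
Difference = 52 − 59 = -7.

-7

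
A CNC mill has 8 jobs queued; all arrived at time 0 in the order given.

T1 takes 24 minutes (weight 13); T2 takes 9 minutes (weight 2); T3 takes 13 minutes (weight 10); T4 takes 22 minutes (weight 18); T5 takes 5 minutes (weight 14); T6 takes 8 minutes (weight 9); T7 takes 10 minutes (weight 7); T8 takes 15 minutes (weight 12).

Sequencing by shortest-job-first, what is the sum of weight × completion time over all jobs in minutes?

4479

SPT (increasing processing time): T5 T6 T2 T7 T3 T8 T4 T1.
T5: finishes 5, weight 14, w·C = 70
T6: finishes 13, weight 9, w·C = 117
T2: finishes 22, weight 2, w·C = 44
T7: finishes 32, weight 7, w·C = 224
T3: finishes 45, weight 10, w·C = 450
T8: finishes 60, weight 12, w·C = 720
T4: finishes 82, weight 18, w·C = 1476
T1: finishes 106, weight 13, w·C = 1378
Sum = 70+117+44+224+450+720+1476+1378 = 4479.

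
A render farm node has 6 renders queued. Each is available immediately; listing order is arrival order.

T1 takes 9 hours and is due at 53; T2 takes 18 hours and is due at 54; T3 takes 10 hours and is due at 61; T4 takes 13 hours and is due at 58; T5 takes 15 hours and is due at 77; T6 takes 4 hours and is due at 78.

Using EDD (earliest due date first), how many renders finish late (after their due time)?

0

EDD (increasing due date): T1 T2 T4 T3 T5 T6.
T1: 0→9, due 53, tardiness 0
T2: 9→27, due 54, tardiness 0
T4: 27→40, due 58, tardiness 0
T3: 40→50, due 61, tardiness 0
T5: 50→65, due 77, tardiness 0
T6: 65→69, due 78, tardiness 0
Late renders: 0.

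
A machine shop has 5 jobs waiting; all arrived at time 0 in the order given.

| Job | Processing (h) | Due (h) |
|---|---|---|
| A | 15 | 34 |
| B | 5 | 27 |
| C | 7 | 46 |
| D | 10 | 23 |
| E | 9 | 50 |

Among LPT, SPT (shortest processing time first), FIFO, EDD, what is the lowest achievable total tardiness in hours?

0

LPT (decreasing processing time): A D E C B.
A: 0→15, due 34, tardiness 0
D: 15→25, due 23, tardiness 2
E: 25→34, due 50, tardiness 0
C: 34→41, due 46, tardiness 0
B: 41→46, due 27, tardiness 19
Sum = 0+2+0+0+19 = 21.
SPT (increasing processing time): B C E D A.
B: 0→5, due 27, tardiness 0
C: 5→12, due 46, tardiness 0
E: 12→21, due 50, tardiness 0
D: 21→31, due 23, tardiness 8
A: 31→46, due 34, tardiness 12
Sum = 0+0+0+8+12 = 20.
FIFO (arrival order): A B C D E.
A: 0→15, due 34, tardiness 0
B: 15→20, due 27, tardiness 0
C: 20→27, due 46, tardiness 0
D: 27→37, due 23, tardiness 14
E: 37→46, due 50, tardiness 0
Sum = 0+0+0+14+0 = 14.
EDD (increasing due date): D B A C E.
D: 0→10, due 23, tardiness 0
B: 10→15, due 27, tardiness 0
A: 15→30, due 34, tardiness 0
C: 30→37, due 46, tardiness 0
E: 37→46, due 50, tardiness 0
Sum = 0+0+0+0+0 = 0.
LPT 21, SPT 20, FIFO 14, EDD 0 → minimum 0.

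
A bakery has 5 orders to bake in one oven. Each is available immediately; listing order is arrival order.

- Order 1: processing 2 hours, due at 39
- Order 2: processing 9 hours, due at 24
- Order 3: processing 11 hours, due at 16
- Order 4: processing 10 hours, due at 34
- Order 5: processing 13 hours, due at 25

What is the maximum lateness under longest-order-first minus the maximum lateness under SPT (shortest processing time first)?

LPT (decreasing processing time): Order 5 Order 3 Order 4 Order 2 Order 1.
Order 5: 0→13, due 25, lateness -12
Order 3: 13→24, due 16, lateness 8
Order 4: 24→34, due 34, lateness 0
Order 2: 34→43, due 24, lateness 19
Order 1: 43→45, due 39, lateness 6
Maximum = 19.
SPT (increasing processing time): Order 1 Order 2 Order 4 Order 3 Order 5.
Order 1: 0→2, due 39, lateness -37
Order 2: 2→11, due 24, lateness -13
Order 4: 11→21, due 34, lateness -13
Order 3: 21→32, due 16, lateness 16
Order 5: 32→45, due 25, lateness 20
Maximum = 20.
Difference = 19 − 20 = -1.

-1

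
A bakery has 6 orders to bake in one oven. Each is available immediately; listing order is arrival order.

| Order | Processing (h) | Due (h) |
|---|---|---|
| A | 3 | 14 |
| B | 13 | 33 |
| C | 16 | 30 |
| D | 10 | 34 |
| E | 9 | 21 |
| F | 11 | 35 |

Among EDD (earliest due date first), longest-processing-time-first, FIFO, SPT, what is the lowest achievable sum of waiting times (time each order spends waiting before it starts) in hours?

116

EDD (increasing due date): A E C B D F.
A: waits 0, runs 0→3
E: waits 3, runs 3→12
C: waits 12, runs 12→28
B: waits 28, runs 28→41
D: waits 41, runs 41→51
F: waits 51, runs 51→62
Sum = 0+3+12+28+41+51 = 135.
LPT (decreasing processing time): C B F D E A.
C: waits 0, runs 0→16
B: waits 16, runs 16→29
F: waits 29, runs 29→40
D: waits 40, runs 40→50
E: waits 50, runs 50→59
A: waits 59, runs 59→62
Sum = 0+16+29+40+50+59 = 194.
FIFO (arrival order): A B C D E F.
A: waits 0, runs 0→3
B: waits 3, runs 3→16
C: waits 16, runs 16→32
D: waits 32, runs 32→42
E: waits 42, runs 42→51
F: waits 51, runs 51→62
Sum = 0+3+16+32+42+51 = 144.
SPT (increasing processing time): A E D F B C.
A: waits 0, runs 0→3
E: waits 3, runs 3→12
D: waits 12, runs 12→22
F: waits 22, runs 22→33
B: waits 33, runs 33→46
C: waits 46, runs 46→62
Sum = 0+3+12+22+33+46 = 116.
EDD 135, LPT 194, FIFO 144, SPT 116 → minimum 116.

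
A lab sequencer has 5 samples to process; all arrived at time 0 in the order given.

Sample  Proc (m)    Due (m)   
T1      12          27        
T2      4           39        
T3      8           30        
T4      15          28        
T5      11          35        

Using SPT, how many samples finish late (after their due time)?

2

SPT (increasing processing time): T2 T3 T5 T1 T4.
T2: 0→4, due 39, tardiness 0
T3: 4→12, due 30, tardiness 0
T5: 12→23, due 35, tardiness 0
T1: 23→35, due 27, tardiness 8
T4: 35→50, due 28, tardiness 22
Late samples: 2.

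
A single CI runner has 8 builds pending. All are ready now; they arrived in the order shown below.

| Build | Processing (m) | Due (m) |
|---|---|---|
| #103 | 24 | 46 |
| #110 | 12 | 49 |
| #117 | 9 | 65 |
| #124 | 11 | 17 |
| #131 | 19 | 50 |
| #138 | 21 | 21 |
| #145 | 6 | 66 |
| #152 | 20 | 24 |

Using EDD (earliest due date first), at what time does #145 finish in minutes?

122

EDD (increasing due date): #124 #138 #152 #103 #110 #131 #117 #145.
#124: 0→11
#138: 11→32
#152: 32→52
#103: 52→76
#110: 76→88
#131: 88→107
#117: 107→116
#145: 116→122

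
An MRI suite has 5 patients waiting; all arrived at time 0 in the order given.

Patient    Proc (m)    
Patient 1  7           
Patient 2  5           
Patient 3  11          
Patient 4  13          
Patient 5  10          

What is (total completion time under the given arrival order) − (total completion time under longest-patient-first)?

FIFO (arrival order): Patient 1 Patient 2 Patient 3 Patient 4 Patient 5.
Patient 1: 0→7
Patient 2: 7→12
Patient 3: 12→23
Patient 4: 23→36
Patient 5: 36→46
Sum = 7+12+23+36+46 = 124.
LPT (decreasing processing time): Patient 4 Patient 3 Patient 5 Patient 1 Patient 2.
Patient 4: 0→13
Patient 3: 13→24
Patient 5: 24→34
Patient 1: 34→41
Patient 2: 41→46
Sum = 13+24+34+41+46 = 158.
Difference = 124 − 158 = -34.

-34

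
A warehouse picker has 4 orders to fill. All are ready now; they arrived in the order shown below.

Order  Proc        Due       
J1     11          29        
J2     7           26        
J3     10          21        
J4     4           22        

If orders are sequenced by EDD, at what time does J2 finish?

21

EDD (increasing due date): J3 J4 J2 J1.
J3: 0→10
J4: 10→14
J2: 14→21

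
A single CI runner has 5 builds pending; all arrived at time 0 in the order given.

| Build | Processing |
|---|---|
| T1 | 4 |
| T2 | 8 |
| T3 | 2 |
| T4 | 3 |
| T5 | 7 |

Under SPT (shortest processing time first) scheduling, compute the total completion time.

56

SPT (increasing processing time): T3 T4 T1 T5 T2.
T3: 0→2
T4: 2→5
T1: 5→9
T5: 9→16
T2: 16→24
Sum = 2+5+9+16+24 = 56.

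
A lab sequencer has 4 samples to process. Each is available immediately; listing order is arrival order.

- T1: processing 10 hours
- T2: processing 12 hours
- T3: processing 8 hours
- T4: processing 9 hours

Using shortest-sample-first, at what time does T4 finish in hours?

17

SPT (increasing processing time): T3 T4 T1 T2.
T3: 0→8
T4: 8→17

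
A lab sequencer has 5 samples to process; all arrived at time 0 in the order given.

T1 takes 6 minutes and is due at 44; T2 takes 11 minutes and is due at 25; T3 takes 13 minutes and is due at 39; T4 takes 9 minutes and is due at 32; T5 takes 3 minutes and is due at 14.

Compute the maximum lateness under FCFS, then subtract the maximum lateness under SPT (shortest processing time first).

FIFO (arrival order): T1 T2 T3 T4 T5.
T1: 0→6, due 44, lateness -38
T2: 6→17, due 25, lateness -8
T3: 17→30, due 39, lateness -9
T4: 30→39, due 32, lateness 7
T5: 39→42, due 14, lateness 28
Maximum = 28.
SPT (increasing processing time): T5 T1 T4 T2 T3.
T5: 0→3, due 14, lateness -11
T1: 3→9, due 44, lateness -35
T4: 9→18, due 32, lateness -14
T2: 18→29, due 25, lateness 4
T3: 29→42, due 39, lateness 3
Maximum = 4.
Difference = 28 − 4 = 24.

24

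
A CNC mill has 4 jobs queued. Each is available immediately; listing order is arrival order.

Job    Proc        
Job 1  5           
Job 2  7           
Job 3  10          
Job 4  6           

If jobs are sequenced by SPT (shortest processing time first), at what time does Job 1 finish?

5

SPT (increasing processing time): Job 1 Job 4 Job 2 Job 3.
Job 1: 0→5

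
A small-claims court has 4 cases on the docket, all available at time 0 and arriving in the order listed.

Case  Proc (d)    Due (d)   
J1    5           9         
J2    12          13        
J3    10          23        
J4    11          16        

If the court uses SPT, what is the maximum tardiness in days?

SPT (increasing processing time): J1 J3 J4 J2.
J1: 0→5, due 9, tardiness 0
J3: 5→15, due 23, tardiness 0
J4: 15→26, due 16, tardiness 10
J2: 26→38, due 13, tardiness 25
Maximum = 25.

25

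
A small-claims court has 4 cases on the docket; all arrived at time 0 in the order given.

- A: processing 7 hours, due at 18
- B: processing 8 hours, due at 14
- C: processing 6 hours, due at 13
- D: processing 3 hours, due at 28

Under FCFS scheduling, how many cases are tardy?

FIFO (arrival order): A B C D.
A: 0→7, due 18, tardiness 0
B: 7→15, due 14, tardiness 1
C: 15→21, due 13, tardiness 8
D: 21→24, due 28, tardiness 0
Late cases: 2.

2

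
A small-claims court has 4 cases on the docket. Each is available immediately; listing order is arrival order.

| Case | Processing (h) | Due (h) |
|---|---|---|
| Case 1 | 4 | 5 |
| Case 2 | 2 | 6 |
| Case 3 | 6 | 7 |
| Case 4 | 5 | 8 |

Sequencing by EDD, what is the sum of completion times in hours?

EDD (increasing due date): Case 1 Case 2 Case 3 Case 4.
Case 1: 0→4
Case 2: 4→6
Case 3: 6→12
Case 4: 12→17
Sum = 4+6+12+17 = 39.

39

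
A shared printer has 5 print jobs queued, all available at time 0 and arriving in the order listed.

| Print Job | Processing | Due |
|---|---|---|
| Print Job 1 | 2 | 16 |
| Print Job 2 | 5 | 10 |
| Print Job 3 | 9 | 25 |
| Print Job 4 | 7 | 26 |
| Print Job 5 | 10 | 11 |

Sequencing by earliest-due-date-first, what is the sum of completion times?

EDD (increasing due date): Print Job 2 Print Job 5 Print Job 1 Print Job 3 Print Job 4.
Print Job 2: 0→5
Print Job 5: 5→15
Print Job 1: 15→17
Print Job 3: 17→26
Print Job 4: 26→33
Sum = 5+15+17+26+33 = 96.

96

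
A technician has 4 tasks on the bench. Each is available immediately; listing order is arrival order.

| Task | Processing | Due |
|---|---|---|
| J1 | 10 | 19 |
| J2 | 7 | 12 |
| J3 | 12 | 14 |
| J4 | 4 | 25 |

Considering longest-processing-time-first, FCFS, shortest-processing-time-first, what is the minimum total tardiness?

21

LPT (decreasing processing time): J3 J1 J2 J4.
J3: 0→12, due 14, tardiness 0
J1: 12→22, due 19, tardiness 3
J2: 22→29, due 12, tardiness 17
J4: 29→33, due 25, tardiness 8
Sum = 0+3+17+8 = 28.
FIFO (arrival order): J1 J2 J3 J4.
J1: 0→10, due 19, tardiness 0
J2: 10→17, due 12, tardiness 5
J3: 17→29, due 14, tardiness 15
J4: 29→33, due 25, tardiness 8
Sum = 0+5+15+8 = 28.
SPT (increasing processing time): J4 J2 J1 J3.
J4: 0→4, due 25, tardiness 0
J2: 4→11, due 12, tardiness 0
J1: 11→21, due 19, tardiness 2
J3: 21→33, due 14, tardiness 19
Sum = 0+0+2+19 = 21.
LPT 28, FIFO 28, SPT 21 → minimum 21.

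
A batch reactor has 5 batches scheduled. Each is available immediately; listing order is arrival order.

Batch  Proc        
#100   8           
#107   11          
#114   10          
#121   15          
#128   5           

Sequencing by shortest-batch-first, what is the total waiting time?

SPT (increasing processing time): #128 #100 #114 #107 #121.
#128: waits 0, runs 0→5
#100: waits 5, runs 5→13
#114: waits 13, runs 13→23
#107: waits 23, runs 23→34
#121: waits 34, runs 34→49
Sum = 0+5+13+23+34 = 75.

75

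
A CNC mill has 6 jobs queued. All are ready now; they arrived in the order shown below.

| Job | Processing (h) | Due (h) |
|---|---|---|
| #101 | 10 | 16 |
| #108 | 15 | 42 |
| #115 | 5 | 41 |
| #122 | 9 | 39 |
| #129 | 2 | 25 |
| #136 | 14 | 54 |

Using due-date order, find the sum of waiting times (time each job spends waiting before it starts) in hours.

110

EDD (increasing due date): #101 #129 #122 #115 #108 #136.
#101: waits 0, runs 0→10
#129: waits 10, runs 10→12
#122: waits 12, runs 12→21
#115: waits 21, runs 21→26
#108: waits 26, runs 26→41
#136: waits 41, runs 41→55
Sum = 0+10+12+21+26+41 = 110.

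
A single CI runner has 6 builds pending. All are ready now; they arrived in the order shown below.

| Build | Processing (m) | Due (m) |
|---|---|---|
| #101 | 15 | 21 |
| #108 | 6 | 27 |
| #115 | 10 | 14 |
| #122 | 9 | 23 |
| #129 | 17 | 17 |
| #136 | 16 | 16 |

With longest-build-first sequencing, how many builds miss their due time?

5

LPT (decreasing processing time): #129 #136 #101 #115 #122 #108.
#129: 0→17, due 17, tardiness 0
#136: 17→33, due 16, tardiness 17
#101: 33→48, due 21, tardiness 27
#115: 48→58, due 14, tardiness 44
#122: 58→67, due 23, tardiness 44
#108: 67→73, due 27, tardiness 46
Late builds: 5.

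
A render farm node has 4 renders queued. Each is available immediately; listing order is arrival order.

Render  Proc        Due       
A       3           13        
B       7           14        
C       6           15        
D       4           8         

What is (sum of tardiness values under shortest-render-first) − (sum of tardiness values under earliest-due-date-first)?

SPT (increasing processing time): A D C B.
A: 0→3, due 13, tardiness 0
D: 3→7, due 8, tardiness 0
C: 7→13, due 15, tardiness 0
B: 13→20, due 14, tardiness 6
Sum = 0+0+0+6 = 6.
EDD (increasing due date): D A B C.
D: 0→4, due 8, tardiness 0
A: 4→7, due 13, tardiness 0
B: 7→14, due 14, tardiness 0
C: 14→20, due 15, tardiness 5
Sum = 0+0+0+5 = 5.
Difference = 6 − 5 = 1.

1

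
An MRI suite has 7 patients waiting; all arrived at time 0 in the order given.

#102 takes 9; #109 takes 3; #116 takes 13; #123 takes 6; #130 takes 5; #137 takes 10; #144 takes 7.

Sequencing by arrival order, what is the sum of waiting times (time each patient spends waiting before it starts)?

FIFO (arrival order): #102 #109 #116 #123 #130 #137 #144.
#102: waits 0, runs 0→9
#109: waits 9, runs 9→12
#116: waits 12, runs 12→25
#123: waits 25, runs 25→31
#130: waits 31, runs 31→36
#137: waits 36, runs 36→46
#144: waits 46, runs 46→53
Sum = 0+9+12+25+31+36+46 = 159.

159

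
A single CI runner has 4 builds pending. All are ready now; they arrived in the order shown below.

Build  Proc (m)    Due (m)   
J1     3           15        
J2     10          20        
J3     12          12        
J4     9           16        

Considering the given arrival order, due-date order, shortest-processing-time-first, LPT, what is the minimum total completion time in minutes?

FIFO (arrival order): J1 J2 J3 J4.
J1: 0→3
J2: 3→13
J3: 13→25
J4: 25→34
Sum = 3+13+25+34 = 75.
EDD (increasing due date): J3 J1 J4 J2.
J3: 0→12
J1: 12→15
J4: 15→24
J2: 24→34
Sum = 12+15+24+34 = 85.
SPT (increasing processing time): J1 J4 J2 J3.
J1: 0→3
J4: 3→12
J2: 12→22
J3: 22→34
Sum = 3+12+22+34 = 71.
LPT (decreasing processing time): J3 J2 J4 J1.
J3: 0→12
J2: 12→22
J4: 22→31
J1: 31→34
Sum = 12+22+31+34 = 99.
FIFO 75, EDD 85, SPT 71, LPT 99 → minimum 71.

71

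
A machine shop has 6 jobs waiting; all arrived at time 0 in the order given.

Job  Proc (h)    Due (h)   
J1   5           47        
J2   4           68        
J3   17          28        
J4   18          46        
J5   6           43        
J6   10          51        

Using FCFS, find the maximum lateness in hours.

9

FIFO (arrival order): J1 J2 J3 J4 J5 J6.
J1: 0→5, due 47, lateness -42
J2: 5→9, due 68, lateness -59
J3: 9→26, due 28, lateness -2
J4: 26→44, due 46, lateness -2
J5: 44→50, due 43, lateness 7
J6: 50→60, due 51, lateness 9
Maximum = 9.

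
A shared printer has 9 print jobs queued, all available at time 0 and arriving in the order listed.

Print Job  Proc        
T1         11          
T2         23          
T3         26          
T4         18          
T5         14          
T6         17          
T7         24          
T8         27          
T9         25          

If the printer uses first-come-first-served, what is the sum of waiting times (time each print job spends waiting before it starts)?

677

FIFO (arrival order): T1 T2 T3 T4 T5 T6 T7 T8 T9.
T1: waits 0, runs 0→11
T2: waits 11, runs 11→34
T3: waits 34, runs 34→60
T4: waits 60, runs 60→78
T5: waits 78, runs 78→92
T6: waits 92, runs 92→109
T7: waits 109, runs 109→133
T8: waits 133, runs 133→160
T9: waits 160, runs 160→185
Sum = 0+11+34+60+78+92+109+133+160 = 677.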